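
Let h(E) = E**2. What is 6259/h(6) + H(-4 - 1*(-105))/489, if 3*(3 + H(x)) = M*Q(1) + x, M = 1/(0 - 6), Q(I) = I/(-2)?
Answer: 765439/4401 ≈ 173.92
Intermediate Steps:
Q(I) = -I/2 (Q(I) = I*(-1/2) = -I/2)
M = -1/6 (M = 1/(-6) = -1/6 ≈ -0.16667)
H(x) = -107/36 + x/3 (H(x) = -3 + (-(-1)/12 + x)/3 = -3 + (-1/6*(-1/2) + x)/3 = -3 + (1/12 + x)/3 = -3 + (1/36 + x/3) = -107/36 + x/3)
6259/h(6) + H(-4 - 1*(-105))/489 = 6259/(6**2) + (-107/36 + (-4 - 1*(-105))/3)/489 = 6259/36 + (-107/36 + (-4 + 105)/3)*(1/489) = 6259*(1/36) + (-107/36 + (1/3)*101)*(1/489) = 6259/36 + (-107/36 + 101/3)*(1/489) = 6259/36 + (1105/36)*(1/489) = 6259/36 + 1105/17604 = 765439/4401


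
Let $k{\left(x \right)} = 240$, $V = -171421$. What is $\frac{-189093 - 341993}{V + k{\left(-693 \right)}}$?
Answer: $\frac{531086}{171181} \approx 3.1025$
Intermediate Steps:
$\frac{-189093 - 341993}{V + k{\left(-693 \right)}} = \frac{-189093 - 341993}{-171421 + 240} = - \frac{531086}{-171181} = \left(-531086\right) \left(- \frac{1}{171181}\right) = \frac{531086}{171181}$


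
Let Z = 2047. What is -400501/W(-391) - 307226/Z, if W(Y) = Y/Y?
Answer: -820132773/2047 ≈ -4.0065e+5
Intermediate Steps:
W(Y) = 1
-400501/W(-391) - 307226/Z = -400501/1 - 307226/2047 = -400501*1 - 307226*1/2047 = -400501 - 307226/2047 = -820132773/2047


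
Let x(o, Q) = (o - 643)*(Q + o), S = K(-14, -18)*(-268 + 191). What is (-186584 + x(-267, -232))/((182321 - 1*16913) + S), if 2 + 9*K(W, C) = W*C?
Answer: 1203777/734711 ≈ 1.6384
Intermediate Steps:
K(W, C) = -2/9 + C*W/9 (K(W, C) = -2/9 + (W*C)/9 = -2/9 + (C*W)/9 = -2/9 + C*W/9)
S = -19250/9 (S = (-2/9 + (⅑)*(-18)*(-14))*(-268 + 191) = (-2/9 + 28)*(-77) = (250/9)*(-77) = -19250/9 ≈ -2138.9)
x(o, Q) = (-643 + o)*(Q + o)
(-186584 + x(-267, -232))/((182321 - 1*16913) + S) = (-186584 + ((-267)² - 643*(-232) - 643*(-267) - 232*(-267)))/((182321 - 1*16913) - 19250/9) = (-186584 + (71289 + 149176 + 171681 + 61944))/((182321 - 16913) - 19250/9) = (-186584 + 454090)/(165408 - 19250/9) = 267506/(1469422/9) = 267506*(9/1469422) = 1203777/734711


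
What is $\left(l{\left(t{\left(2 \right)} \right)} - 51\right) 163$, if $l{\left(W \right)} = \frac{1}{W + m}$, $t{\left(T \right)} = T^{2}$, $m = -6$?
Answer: $- \frac{16789}{2} \approx -8394.5$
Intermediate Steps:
$l{\left(W \right)} = \frac{1}{-6 + W}$ ($l{\left(W \right)} = \frac{1}{W - 6} = \frac{1}{-6 + W}$)
$\left(l{\left(t{\left(2 \right)} \right)} - 51\right) 163 = \left(\frac{1}{-6 + 2^{2}} - 51\right) 163 = \left(\frac{1}{-6 + 4} - 51\right) 163 = \left(\frac{1}{-2} - 51\right) 163 = \left(- \frac{1}{2} - 51\right) 163 = \left(- \frac{103}{2}\right) 163 = - \frac{16789}{2}$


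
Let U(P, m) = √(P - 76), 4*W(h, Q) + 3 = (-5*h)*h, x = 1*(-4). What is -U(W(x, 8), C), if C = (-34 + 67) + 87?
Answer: -3*I*√43/2 ≈ -9.8362*I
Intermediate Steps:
x = -4
W(h, Q) = -¾ - 5*h²/4 (W(h, Q) = -¾ + ((-5*h)*h)/4 = -¾ + (-5*h²)/4 = -¾ - 5*h²/4)
C = 120 (C = 33 + 87 = 120)
U(P, m) = √(-76 + P)
-U(W(x, 8), C) = -√(-76 + (-¾ - 5/4*(-4)²)) = -√(-76 + (-¾ - 5/4*16)) = -√(-76 + (-¾ - 20)) = -√(-76 - 83/4) = -√(-387/4) = -3*I*√43/2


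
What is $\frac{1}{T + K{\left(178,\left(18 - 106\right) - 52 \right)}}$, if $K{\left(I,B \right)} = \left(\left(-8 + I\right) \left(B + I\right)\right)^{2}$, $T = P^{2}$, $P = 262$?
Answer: $\frac{1}{41800244} \approx 2.3923 \cdot 10^{-8}$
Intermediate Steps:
$T = 68644$ ($T = 262^{2} = 68644$)
$K{\left(I,B \right)} = \left(-8 + I\right)^{2} \left(B + I\right)^{2}$
$\frac{1}{T + K{\left(178,\left(18 - 106\right) - 52 \right)}} = \frac{1}{68644 + \left(-8 + 178\right)^{2} \left(\left(\left(18 - 106\right) - 52\right) + 178\right)^{2}} = \frac{1}{68644 + 170^{2} \left(\left(-88 - 52\right) + 178\right)^{2}} = \frac{1}{68644 + 28900 \left(-140 + 178\right)^{2}} = \frac{1}{68644 + 28900 \cdot 38^{2}} = \frac{1}{68644 + 28900 \cdot 1444} = \frac{1}{68644 + 41731600} = \frac{1}{41800244}$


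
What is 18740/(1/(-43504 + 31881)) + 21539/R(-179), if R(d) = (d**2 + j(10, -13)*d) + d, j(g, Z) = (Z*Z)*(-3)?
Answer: -26707388655761/122615 ≈ -2.1782e+8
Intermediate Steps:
j(g, Z) = -3*Z**2 (j(g, Z) = Z**2*(-3) = -3*Z**2)
R(d) = d**2 - 506*d (R(d) = (d**2 + (-3*(-13)**2)*d) + d = (d**2 + (-3*169)*d) + d = (d**2 - 507*d) + d = d**2 - 506*d)
18740/(1/(-43504 + 31881)) + 21539/R(-179) = 18740/(1/(-43504 + 31881)) + 21539/((-179*(-506 - 179))) = 18740/(1/(-11623)) + 21539/((-179*(-685))) = 18740/(-1/11623) + 21539/122615 = 18740*(-11623) + 21539*(1/122615) = -217815020 + 21539/122615 = -26707388655761/122615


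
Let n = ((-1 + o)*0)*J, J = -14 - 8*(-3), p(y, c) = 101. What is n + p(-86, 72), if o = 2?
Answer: 101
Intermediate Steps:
J = 10 (J = -14 + 24 = 10)
n = 0 (n = ((-1 + 2)*0)*10 = (1*0)*10 = 0*10 = 0)
n + p(-86, 72) = 0 + 101 = 101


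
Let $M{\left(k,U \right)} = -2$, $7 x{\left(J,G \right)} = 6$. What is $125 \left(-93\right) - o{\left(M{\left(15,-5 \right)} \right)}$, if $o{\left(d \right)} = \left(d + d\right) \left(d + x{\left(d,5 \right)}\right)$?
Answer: $- \frac{81407}{7} \approx -11630.0$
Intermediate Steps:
$x{\left(J,G \right)} = \frac{6}{7}$ ($x{\left(J,G \right)} = \frac{1}{7} \cdot 6 = \frac{6}{7}$)
$o{\left(d \right)} = 2 d \left(\frac{6}{7} + d\right)$ ($o{\left(d \right)} = \left(d + d\right) \left(d + \frac{6}{7}\right) = 2 d \left(\frac{6}{7} + d\right)$)
$125 \left(-93\right) - o{\left(M{\left(15,-5 \right)} \right)} = 125 \left(-93\right) - \frac{2}{7} \left(-2\right) \left(6 + 7 \left(-2\right)\right) = -11625 - \frac{2}{7} \left(-2\right) \left(6 - 14\right) = -11625 - \frac{2}{7} \left(-2\right) \left(-8\right) = -11625 - \frac{32}{7} = - \frac{81407}{7}$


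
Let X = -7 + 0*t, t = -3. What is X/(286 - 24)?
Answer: -7/262 ≈ -0.026718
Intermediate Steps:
X = -7 (X = -7 + 0*(-3) = -7 + 0 = -7)
X/(286 - 24) = -7/(286 - 24) = -7/262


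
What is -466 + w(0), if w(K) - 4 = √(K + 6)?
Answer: -462 + √6 ≈ -459.55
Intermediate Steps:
w(K) = 4 + √(6 + K) (w(K) = 4 + √(K + 6) = 4 + √(6 + K))
-466 + w(0) = -466 + (4 + √(6 + 0)) = -466 + (4 + √6) = -462 + √6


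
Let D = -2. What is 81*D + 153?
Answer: -9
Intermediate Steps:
D = -2 (D = -1*2 = -2)
81*D + 153 = 81*(-2) + 153 = -162 + 153 = -9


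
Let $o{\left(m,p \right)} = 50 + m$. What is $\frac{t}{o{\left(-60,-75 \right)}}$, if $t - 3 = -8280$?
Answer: $\frac{8277}{10} \approx 827.7$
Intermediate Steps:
$t = -8277$ ($t = 3 - 8280 = -8277$)
$\frac{t}{o{\left(-60,-75 \right)}} = - \frac{8277}{50 - 60} = - \frac{8277}{-10} = \left(-8277\right) \left(- \frac{1}{10}\right) = \frac{8277}{10}$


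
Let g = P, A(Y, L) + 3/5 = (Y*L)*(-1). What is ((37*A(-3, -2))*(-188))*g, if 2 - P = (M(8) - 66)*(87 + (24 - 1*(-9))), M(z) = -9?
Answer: 2066391096/5 ≈ 4.1328e+8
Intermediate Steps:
A(Y, L) = -⅗ - L*Y (A(Y, L) = -⅗ + (Y*L)*(-1) = -⅗ + (L*Y)*(-1) = -⅗ - L*Y)
P = 9002 (P = 2 - (-9 - 66)*(87 + (24 - 1*(-9))) = 2 - (-75)*(87 + (24 + 9)) = 2 - (-75)*(87 + 33) = 2 - (-75)*120 = 2 - 1*(-9000) = 2 + 9000 = 9002)
g = 9002
((37*A(-3, -2))*(-188))*g = ((37*(-⅗ - 1*(-2)*(-3)))*(-188))*9002 = ((37*(-⅗ - 6))*(-188))*9002 = ((37*(-33/5))*(-188))*9002 = -1221/5*(-188)*9002 = (229548/5)*9002 = 2066391096/5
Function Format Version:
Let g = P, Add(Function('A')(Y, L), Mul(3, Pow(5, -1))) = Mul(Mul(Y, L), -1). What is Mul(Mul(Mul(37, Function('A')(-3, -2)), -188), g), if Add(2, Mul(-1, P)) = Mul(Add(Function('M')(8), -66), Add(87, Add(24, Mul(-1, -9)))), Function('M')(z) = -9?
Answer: Rational(2066391096, 5) ≈ 4.1328e+8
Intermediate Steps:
Function('A')(Y, L) = Add(Rational(-3, 5), Mul(-1, L, Y)) (Function('A')(Y, L) = Add(Rational(-3, 5), Mul(Mul(Y, L), -1)) = Add(Rational(-3, 5), Mul(Mul(L, Y), -1)) = Add(Rational(-3, 5), Mul(-1, L, Y)))
P = 9002 (P = Add(2, Mul(-1, Mul(Add(-9, -66), Add(87, Add(24, Mul(-1, -9)))))) = Add(2, Mul(-1, Mul(-75, Add(87, Add(24, 9))))) = Add(2, Mul(-1, Mul(-75, Add(87, 33)))) = Add(2, Mul(-1, Mul(-75, 120))) = Add(2, Mul(-1, -9000)) = Add(2, 9000) = 9002)
g = 9002
Mul(Mul(Mul(37, Function('A')(-3, -2)), -188), g) = Mul(Mul(Mul(37, Add(Rational(-3, 5), Mul(-1, -2, -3))), -188), 9002) = Mul(Mul(Mul(37, Add(Rational(-3, 5), -6)), -188), 9002) = Mul(Mul(Mul(37, Rational(-33, 5)), -188), 9002) = Mul(Mul(Rational(-1221, 5), -188), 9002) = Mul(Rational(229548, 5), 9002) = Rational(2066391096, 5)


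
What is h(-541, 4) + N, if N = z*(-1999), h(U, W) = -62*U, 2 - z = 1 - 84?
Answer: -136373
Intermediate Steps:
z = 85 (z = 2 - (1 - 84) = 2 - 1*(-83) = 2 + 83 = 85)
N = -169915 (N = 85*(-1999) = -169915)
h(-541, 4) + N = -62*(-541) - 169915 = 33542 - 169915 = -136373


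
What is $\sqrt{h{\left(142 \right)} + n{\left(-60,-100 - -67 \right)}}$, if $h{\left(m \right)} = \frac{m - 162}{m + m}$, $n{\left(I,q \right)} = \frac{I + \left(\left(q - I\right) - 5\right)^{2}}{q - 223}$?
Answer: $\frac{i \sqrt{557066}}{568} \approx 1.314 i$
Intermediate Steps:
$n{\left(I,q \right)} = \frac{I + \left(-5 + q - I\right)^{2}}{-223 + q}$
$h{\left(m \right)} = \frac{-162 + m}{2 m}$
$\sqrt{h{\left(142 \right)} + n{\left(-60,-100 - -67 \right)}} = \sqrt{\frac{-162 + 142}{2 \cdot 142} + \frac{-60 + \left(5 - 60 - \left(-100 - -67\right)\right)^{2}}{-223 - 33}} = \sqrt{\frac{1}{2} \cdot \frac{1}{142} \left(-20\right) + \frac{-60 + \left(5 - 60 - \left(-100 + 67\right)\right)^{2}}{-223 + \left(-100 + 67\right)}} = \sqrt{- \frac{5}{71} + \frac{-60 + \left(5 - 60 - -33\right)^{2}}{-223 - 33}} = \sqrt{- \frac{5}{71} + \frac{-60 + \left(5 - 60 + 33\right)^{2}}{-256}} = \sqrt{- \frac{5}{71} - \frac{-60 + \left(-22\right)^{2}}{256}} = \sqrt{- \frac{5}{71} - \frac{-60 + 484}{256}} = \sqrt{- \frac{5}{71} - \frac{53}{32}} = \sqrt{- \frac{3923}{2272}} = \frac{i \sqrt{557066}}{568}$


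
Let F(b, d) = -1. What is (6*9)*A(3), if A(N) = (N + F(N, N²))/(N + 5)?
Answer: 27/2 ≈ 13.500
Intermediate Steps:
A(N) = (-1 + N)/(5 + N) (A(N) = (N - 1)/(N + 5) = (-1 + N)/(5 + N))
(6*9)*A(3) = (6*9)*((-1 + 3)/(5 + 3)) = 54*(2/8) = 54*((⅛)*2) = 54*(¼) = 27/2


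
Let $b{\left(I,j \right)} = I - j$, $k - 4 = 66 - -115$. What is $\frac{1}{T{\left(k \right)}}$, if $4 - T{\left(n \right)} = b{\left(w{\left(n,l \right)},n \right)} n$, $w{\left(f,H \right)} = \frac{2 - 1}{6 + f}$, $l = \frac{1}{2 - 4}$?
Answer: $\frac{191}{6537554} \approx 2.9216 \cdot 10^{-5}$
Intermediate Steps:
$k = 185$ ($k = 4 + \left(66 - -115\right) = 4 + \left(66 + 115\right) = 4 + 181 = 185$)
$l = - \frac{1}{2}$ ($l = \frac{1}{-2} = - \frac{1}{2} \approx -0.5$)
$w{\left(f,H \right)} = \frac{1}{6 + f}$ ($w{\left(f,H \right)} = 1 \frac{1}{6 + f} = \frac{1}{6 + f}$)
$T{\left(n \right)} = 4 - n \left(\frac{1}{6 + n} - n\right)$ ($T{\left(n \right)} = 4 - \left(\frac{1}{6 + n} - n\right) n = 4 - n \left(\frac{1}{6 + n} - n\right)$)
$\frac{1}{T{\left(k \right)}} = \frac{1}{4 + 185 \left(185 - \frac{1}{6 + 185}\right)} = \frac{1}{4 + 185 \left(185 - \frac{1}{191}\right)} = \frac{1}{4 + 185 \cdot \frac{35334}{191}} = \frac{1}{4 + \frac{6536790}{191}} = \frac{1}{\frac{6537554}{191}} = \frac{191}{6537554}$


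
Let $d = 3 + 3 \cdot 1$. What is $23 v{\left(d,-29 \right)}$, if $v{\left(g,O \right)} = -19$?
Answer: $-437$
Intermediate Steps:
$d = 6$ ($d = 3 + 3 = 6$)
$23 v{\left(d,-29 \right)} = 23 \left(-19\right) = -437$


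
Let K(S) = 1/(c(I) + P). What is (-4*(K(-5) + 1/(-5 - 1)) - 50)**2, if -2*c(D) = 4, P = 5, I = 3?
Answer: 23104/9 ≈ 2567.1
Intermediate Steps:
c(D) = -2 (c(D) = -1/2*4 = -2)
K(S) = 1/3 (K(S) = 1/(-2 + 5) = 1/3)
(-4*(K(-5) + 1/(-5 - 1)) - 50)**2 = (-4*(1/3 + 1/(-5 - 1)) - 50)**2 = (-4*(1/3 + 1/(-6)) - 50)**2 = (-4*(1/3 - 1/6) - 50)**2 = (-4*1/6 - 50)**2 = (-2/3 - 50)**2 = (-152/3)**2 = 23104/9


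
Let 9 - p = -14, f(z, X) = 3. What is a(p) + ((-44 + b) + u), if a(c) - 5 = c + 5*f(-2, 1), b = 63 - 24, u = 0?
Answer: 38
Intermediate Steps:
b = 39
p = 23 (p = 9 - 1*(-14) = 9 + 14 = 23)
a(c) = 20 + c (a(c) = 5 + (c + 5*3) = 5 + (c + 15) = 5 + (15 + c) = 20 + c)
a(p) + ((-44 + b) + u) = (20 + 23) + ((-44 + 39) + 0) = 43 + (-5 + 0) = 43 - 5 = 38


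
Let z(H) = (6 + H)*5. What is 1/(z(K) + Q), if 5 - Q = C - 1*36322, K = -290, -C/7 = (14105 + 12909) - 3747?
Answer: 1/197776 ≈ 5.0562e-6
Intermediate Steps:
C = -162869 (C = -7*((14105 + 12909) - 3747) = -7*(27014 - 3747) = -7*23267 = -162869)
z(H) = 30 + 5*H
Q = 199196 (Q = 5 - (-162869 - 1*36322) = 5 - (-162869 - 36322) = 5 - 1*(-199191) = 5 + 199191 = 199196)
1/(z(K) + Q) = 1/((30 + 5*(-290)) + 199196) = 1/((30 - 1450) + 199196) = 1/(-1420 + 199196) = 1/197776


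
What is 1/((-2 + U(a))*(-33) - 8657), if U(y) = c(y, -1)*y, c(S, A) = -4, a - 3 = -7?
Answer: -1/9119 ≈ -0.00010966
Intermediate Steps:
a = -4 (a = 3 - 7 = -4)
U(y) = -4*y
1/((-2 + U(a))*(-33) - 8657) = 1/((-2 - 4*(-4))*(-33) - 8657) = 1/((-2 + 16)*(-33) - 8657) = 1/(14*(-33) - 8657) = 1/(-462 - 8657) = 1/(-9119) = -1/9119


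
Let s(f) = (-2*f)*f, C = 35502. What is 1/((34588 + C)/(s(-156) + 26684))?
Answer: -10994/35045 ≈ -0.31371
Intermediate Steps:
s(f) = -2*f**2
1/((34588 + C)/(s(-156) + 26684)) = 1/((34588 + 35502)/(-2*(-156)**2 + 26684)) = 1/(70090/(-2*24336 + 26684)) = 1/(70090/(-48672 + 26684)) = 1/(70090/(-21988)) = 1/(70090*(-1/21988)) = 1/(-35045/10994) = -10994/35045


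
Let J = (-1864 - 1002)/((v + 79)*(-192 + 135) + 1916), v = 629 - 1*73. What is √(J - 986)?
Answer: 2*I*√289625224903/34279 ≈ 31.399*I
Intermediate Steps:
v = 556 (v = 629 - 73 = 556)
J = 2866/34279 (J = (-1864 - 1002)/((556 + 79)*(-192 + 135) + 1916) = -2866/(635*(-57) + 1916) = -2866/(-36195 + 1916) = -2866/(-34279) = -2866*(-1/34279) = 2866/34279 ≈ 0.083608)
√(J - 986) = √(2866/34279 - 986) = √(-33796228/34279) = 2*I*√289625224903/34279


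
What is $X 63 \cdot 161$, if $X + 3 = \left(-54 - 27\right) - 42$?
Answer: $-1278018$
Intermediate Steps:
$X = -126$ ($X = -3 - 123 = -126$)
$X 63 \cdot 161 = \left(-126\right) 63 \cdot 161 = \left(-7938\right) 161 = -1278018$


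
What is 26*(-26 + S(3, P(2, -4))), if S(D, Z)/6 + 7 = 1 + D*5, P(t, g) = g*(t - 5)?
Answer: 728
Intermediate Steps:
P(t, g) = g*(-5 + t)
S(D, Z) = -36 + 30*D (S(D, Z) = -42 + 6*(1 + D*5) = -42 + 6*(1 + 5*D) = -42 + (6 + 30*D) = -36 + 30*D)
26*(-26 + S(3, P(2, -4))) = 26*(-26 + (-36 + 30*3)) = 26*(-26 + (-36 + 90)) = 26*(-26 + 54) = 26*28 = 728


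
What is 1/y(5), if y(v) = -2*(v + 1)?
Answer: -1/12 ≈ -0.083333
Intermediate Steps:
y(v) = -2 - 2*v (y(v) = -2*(1 + v) = -2 - 2*v)
1/y(5) = 1/(-2 - 2*5) = 1/(-2 - 10) = 1/(-12) = -1/12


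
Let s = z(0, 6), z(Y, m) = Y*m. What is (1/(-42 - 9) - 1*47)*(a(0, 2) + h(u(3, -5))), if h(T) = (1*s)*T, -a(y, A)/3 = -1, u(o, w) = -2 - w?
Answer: -2398/17 ≈ -141.06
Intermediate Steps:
a(y, A) = 3 (a(y, A) = -3*(-1) = 3)
s = 0 (s = 0*6 = 0)
h(T) = 0 (h(T) = (1*0)*T = 0*T = 0)
(1/(-42 - 9) - 1*47)*(a(0, 2) + h(u(3, -5))) = (1/(-42 - 9) - 1*47)*(3 + 0) = (1/(-51) - 47)*3 = (-1/51 - 47)*3 = -2398/51*3 = -2398/17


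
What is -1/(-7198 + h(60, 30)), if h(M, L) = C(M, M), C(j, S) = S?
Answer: 1/7138 ≈ 0.00014010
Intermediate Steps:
h(M, L) = M
-1/(-7198 + h(60, 30)) = -1/(-7198 + 60) = -1/(-7138) = -1*(-1/7138) = 1/7138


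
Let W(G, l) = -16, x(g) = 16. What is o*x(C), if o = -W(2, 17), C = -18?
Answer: 256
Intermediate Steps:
o = 16 (o = -1*(-16) = 16)
o*x(C) = 16*16 = 256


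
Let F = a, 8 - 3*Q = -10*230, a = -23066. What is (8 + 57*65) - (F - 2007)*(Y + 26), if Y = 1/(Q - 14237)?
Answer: 26488576014/40403 ≈ 6.5561e+5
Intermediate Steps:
Q = 2308/3 (Q = 8/3 - (-10)*230/3 = 8/3 - 1/3*(-2300) = 8/3 + 2300/3 = 2308/3 ≈ 769.33)
F = -23066
Y = -3/40403 (Y = 1/(2308/3 - 14237) = 1/(-40403/3) = -3/40403 ≈ -7.4252e-5)
(8 + 57*65) - (F - 2007)*(Y + 26) = (8 + 57*65) - (-23066 - 2007)*(-3/40403 + 26) = (8 + 3705) - (-25073)*1050475/40403 = 3713 - 1*(-26338559675/40403) = 3713 + 26338559675/40403 = 26488576014/40403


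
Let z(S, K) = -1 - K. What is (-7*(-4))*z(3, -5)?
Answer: 112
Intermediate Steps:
(-7*(-4))*z(3, -5) = (-7*(-4))*(-1 - 1*(-5)) = 28*(-1 + 5) = 28*4 = 112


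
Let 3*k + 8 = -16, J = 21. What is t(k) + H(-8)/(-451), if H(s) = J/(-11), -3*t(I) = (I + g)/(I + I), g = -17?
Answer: -123017/238128 ≈ -0.51660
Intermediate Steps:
k = -8 (k = -8/3 + (⅓)*(-16) = -8/3 - 16/3 = -8)
t(I) = -(-17 + I)/(6*I) (t(I) = -(I - 17)/(3*(I + I)) = -(-17 + I)/(3*(2*I)) = -(-17 + I)*1/(2*I)/3 = -(-17 + I)/(6*I))
H(s) = -21/11 (H(s) = 21/(-11) = 21*(-1/11) = -21/11)
t(k) + H(-8)/(-451) = (⅙)*(17 - 1*(-8))/(-8) - 21/11/(-451) = (⅙)*(-⅛)*(17 + 8) - 1/451*(-21/11) = (⅙)*(-⅛)*25 + 21/4961 = -25/48 + 21/4961 = -123017/238128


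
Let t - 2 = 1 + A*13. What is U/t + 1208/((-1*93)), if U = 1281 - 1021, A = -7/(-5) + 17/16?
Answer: -1449208/260493 ≈ -5.5633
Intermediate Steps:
A = 197/80 (A = -7*(-⅕) + 17*(1/16) = 7/5 + 17/16 = 197/80 ≈ 2.4625)
U = 260
t = 2801/80 (t = 2 + (1 + (197/80)*13) = 2 + (1 + 2561/80) = 2 + 2641/80 = 2801/80 ≈ 35.013)
U/t + 1208/((-1*93)) = 260/(2801/80) + 1208/((-1*93)) = 260*(80/2801) + 1208/(-93) = 20800/2801 + 1208*(-1/93) = 20800/2801 - 1208/93 = -1449208/260493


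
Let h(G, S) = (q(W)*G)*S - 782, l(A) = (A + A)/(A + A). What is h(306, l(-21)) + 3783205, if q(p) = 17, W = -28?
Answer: 3787625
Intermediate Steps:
l(A) = 1 (l(A) = (2*A)/((2*A)) = (2*A)*(1/(2*A)) = 1)
h(G, S) = -782 + 17*G*S (h(G, S) = (17*G)*S - 782 = 17*G*S - 782 = -782 + 17*G*S)
h(306, l(-21)) + 3783205 = (-782 + 17*306*1) + 3783205 = (-782 + 5202) + 3783205 = 4420 + 3783205 = 3787625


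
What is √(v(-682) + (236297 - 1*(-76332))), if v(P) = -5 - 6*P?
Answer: 2*√79179 ≈ 562.78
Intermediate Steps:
√(v(-682) + (236297 - 1*(-76332))) = √((-5 - 6*(-682)) + (236297 - 1*(-76332))) = √((-5 + 4092) + (236297 + 76332)) = √(4087 + 312629) = √316716 = 2*√79179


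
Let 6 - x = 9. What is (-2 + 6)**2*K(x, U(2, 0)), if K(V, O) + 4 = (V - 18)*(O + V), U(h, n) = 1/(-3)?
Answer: 1056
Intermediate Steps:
x = -3 (x = 6 - 1*9 = 6 - 9 = -3)
U(h, n) = -1/3
K(V, O) = -4 + (-18 + V)*(O + V) (K(V, O) = -4 + (V - 18)*(O + V) = -4 + (-18 + V)*(O + V))
(-2 + 6)**2*K(x, U(2, 0)) = (-2 + 6)**2*(-4 + (-3)**2 - 18*(-1/3) - 18*(-3) - 1/3*(-3)) = 4**2*(-4 + 9 + 6 + 54 + 1) = 16*66 = 1056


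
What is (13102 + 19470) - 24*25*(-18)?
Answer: 43372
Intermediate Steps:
(13102 + 19470) - 24*25*(-18) = 32572 - 600*(-18) = 32572 + 10800 = 43372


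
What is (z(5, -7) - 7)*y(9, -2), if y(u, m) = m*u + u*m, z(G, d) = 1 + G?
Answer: 36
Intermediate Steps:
y(u, m) = 2*m*u (y(u, m) = m*u + m*u = 2*m*u)
(z(5, -7) - 7)*y(9, -2) = ((1 + 5) - 7)*(2*(-2)*9) = (6 - 7)*(-36) = -1*(-36) = 36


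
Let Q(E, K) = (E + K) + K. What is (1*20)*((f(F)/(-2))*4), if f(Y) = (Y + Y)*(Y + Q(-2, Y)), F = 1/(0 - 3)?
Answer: -80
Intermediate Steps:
Q(E, K) = E + 2*K
F = -⅓ (F = 1/(-3) = -⅓ ≈ -0.33333)
f(Y) = 2*Y*(-2 + 3*Y) (f(Y) = (Y + Y)*(Y + (-2 + 2*Y)) = (2*Y)*(-2 + 3*Y) = 2*Y*(-2 + 3*Y))
(1*20)*((f(F)/(-2))*4) = (1*20)*(((2*(-⅓)*(-2 + 3*(-⅓)))/(-2))*4) = 20*(((2*(-⅓)*(-2 - 1))*(-½))*4) = 20*(((2*(-⅓)*(-3))*(-½))*4) = 20*((2*(-½))*4) = 20*(-1*4) = 20*(-4) = -80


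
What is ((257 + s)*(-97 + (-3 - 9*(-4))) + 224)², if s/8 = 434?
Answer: 56849818624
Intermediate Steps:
s = 3472 (s = 8*434 = 3472)
((257 + s)*(-97 + (-3 - 9*(-4))) + 224)² = ((257 + 3472)*(-97 + (-3 - 9*(-4))) + 224)² = (3729*(-97 + (-3 + 36)) + 224)² = (3729*(-97 + 33) + 224)² = (3729*(-64) + 224)² = (-238656 + 224)² = (-238432)² = 56849818624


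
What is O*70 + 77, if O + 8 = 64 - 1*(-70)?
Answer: 8897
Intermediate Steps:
O = 126 (O = -8 + (64 - 1*(-70)) = -8 + (64 + 70) = -8 + 134 = 126)
O*70 + 77 = 126*70 + 77 = 8820 + 77 = 8897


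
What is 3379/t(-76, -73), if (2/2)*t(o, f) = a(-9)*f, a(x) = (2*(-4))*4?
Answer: 3379/2336 ≈ 1.4465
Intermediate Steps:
a(x) = -32 (a(x) = -8*4 = -32)
t(o, f) = -32*f
3379/t(-76, -73) = 3379/((-32*(-73))) = 3379/2336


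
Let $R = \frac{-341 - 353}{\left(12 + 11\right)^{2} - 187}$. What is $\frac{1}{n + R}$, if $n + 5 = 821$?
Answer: $\frac{171}{139189} \approx 0.0012285$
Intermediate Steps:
$n = 816$ ($n = -5 + 821 = 816$)
$R = - \frac{347}{171}$ ($R = - \frac{694}{23^{2} - 187} = - \frac{694}{529 - 187} = - \frac{694}{342} = \left(-694\right) \frac{1}{342} = - \frac{347}{171} \approx -2.0292$)
$\frac{1}{n + R} = \frac{1}{816 - \frac{347}{171}} = \frac{1}{\frac{139189}{171}} = \frac{171}{139189}$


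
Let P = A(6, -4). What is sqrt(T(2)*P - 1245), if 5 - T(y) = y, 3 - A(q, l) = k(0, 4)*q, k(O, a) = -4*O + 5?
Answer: I*sqrt(1326) ≈ 36.414*I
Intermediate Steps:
k(O, a) = 5 - 4*O
A(q, l) = 3 - 5*q (A(q, l) = 3 - (5 - 4*0)*q = 3 - (5 + 0)*q = 3 - 5*q)
T(y) = 5 - y
P = -27 (P = 3 - 5*6 = 3 - 30 = -27)
sqrt(T(2)*P - 1245) = sqrt((5 - 1*2)*(-27) - 1245) = sqrt((5 - 2)*(-27) - 1245) = sqrt(3*(-27) - 1245) = sqrt(-81 - 1245) = sqrt(-1326) = I*sqrt(1326)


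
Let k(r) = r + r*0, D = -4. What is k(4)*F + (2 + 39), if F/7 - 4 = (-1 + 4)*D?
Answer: -183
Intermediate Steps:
k(r) = r (k(r) = r + 0 = r)
F = -56 (F = 28 + 7*((-1 + 4)*(-4)) = 28 + 7*(3*(-4)) = 28 + 7*(-12) = 28 - 84 = -56)
k(4)*F + (2 + 39) = 4*(-56) + (2 + 39) = -224 + 41 = -183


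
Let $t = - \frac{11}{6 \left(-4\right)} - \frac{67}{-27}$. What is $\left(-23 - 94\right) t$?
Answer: $- \frac{8255}{24} \approx -343.96$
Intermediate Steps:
$t = \frac{635}{216}$ ($t = - \frac{11}{-24} - - \frac{67}{27} = \left(-11\right) \left(- \frac{1}{24}\right) + \frac{67}{27} = \frac{11}{24} + \frac{67}{27} = \frac{635}{216} \approx 2.9398$)
$\left(-23 - 94\right) t = \left(-23 - 94\right) \frac{635}{216} = \left(-117\right) \frac{635}{216} = - \frac{8255}{24}$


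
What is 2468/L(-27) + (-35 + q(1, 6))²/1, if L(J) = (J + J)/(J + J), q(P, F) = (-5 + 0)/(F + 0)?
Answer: 135073/36 ≈ 3752.0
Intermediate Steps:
q(P, F) = -5/F
L(J) = 1 (L(J) = (2*J)/((2*J)) = (2*J)*(1/(2*J)) = 1)
2468/L(-27) + (-35 + q(1, 6))²/1 = 2468/1 + (-35 - 5/6)²/1 = 2468*1 + (-35 - 5*⅙)²*1 = 2468 + (-35 - ⅚)²*1 = 2468 + (-215/6)²*1 = 2468 + (46225/36)*1 = 2468 + 46225/36 = 135073/36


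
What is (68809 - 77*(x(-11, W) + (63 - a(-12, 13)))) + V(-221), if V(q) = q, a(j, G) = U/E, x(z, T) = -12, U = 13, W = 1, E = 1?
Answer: 65662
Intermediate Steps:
a(j, G) = 13 (a(j, G) = 13/1 = 13*1 = 13)
(68809 - 77*(x(-11, W) + (63 - a(-12, 13)))) + V(-221) = (68809 - 77*(-12 + (63 - 1*13))) - 221 = (68809 - 77*(-12 + (63 - 13))) - 221 = (68809 - 77*(-12 + 50)) - 221 = (68809 - 77*38) - 221 = (68809 - 2926) - 221 = 65883 - 221 = 65662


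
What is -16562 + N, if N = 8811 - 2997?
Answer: -10748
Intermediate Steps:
N = 5814
-16562 + N = -16562 + 5814 = -10748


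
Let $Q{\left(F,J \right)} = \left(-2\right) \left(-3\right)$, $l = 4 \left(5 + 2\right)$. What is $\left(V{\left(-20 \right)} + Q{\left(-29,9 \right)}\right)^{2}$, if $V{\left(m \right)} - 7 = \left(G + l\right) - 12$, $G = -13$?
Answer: $256$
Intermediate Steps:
$l = 28$ ($l = 4 \cdot 7 = 28$)
$Q{\left(F,J \right)} = 6$
$V{\left(m \right)} = 10$ ($V{\left(m \right)} = 7 + \left(\left(-13 + 28\right) - 12\right) = 7 + \left(15 - 12\right) = 7 + 3 = 10$)
$\left(V{\left(-20 \right)} + Q{\left(-29,9 \right)}\right)^{2} = \left(10 + 6\right)^{2} = 16^{2} = 256$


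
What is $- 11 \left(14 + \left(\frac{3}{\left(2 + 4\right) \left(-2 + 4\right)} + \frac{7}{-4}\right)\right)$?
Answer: $- \frac{275}{2} \approx -137.5$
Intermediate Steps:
$- 11 \left(14 + \left(\frac{3}{\left(2 + 4\right) \left(-2 + 4\right)} + \frac{7}{-4}\right)\right) = - 11 \left(14 + \left(\frac{3}{6 \cdot 2} + 7 \left(- \frac{1}{4}\right)\right)\right) = - 11 \left(14 - \left(\frac{7}{4} - \frac{3}{12}\right)\right) = - 11 \left(14 + \left(3 \cdot \frac{1}{12} - \frac{7}{4}\right)\right) = - 11 \left(14 + \left(\frac{1}{4} - \frac{7}{4}\right)\right) = - 11 \left(14 - \frac{3}{2}\right) = \left(-11\right) \frac{25}{2} = - \frac{275}{2}$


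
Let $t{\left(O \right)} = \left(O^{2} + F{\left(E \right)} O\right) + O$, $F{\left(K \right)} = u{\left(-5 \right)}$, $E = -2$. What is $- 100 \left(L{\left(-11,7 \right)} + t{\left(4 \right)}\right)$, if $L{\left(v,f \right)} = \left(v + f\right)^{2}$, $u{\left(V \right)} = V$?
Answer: $-1600$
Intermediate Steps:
$F{\left(K \right)} = -5$
$L{\left(v,f \right)} = \left(f + v\right)^{2}$
$t{\left(O \right)} = O^{2} - 4 O$ ($t{\left(O \right)} = \left(O^{2} - 5 O\right) + O = O^{2} - 4 O$)
$- 100 \left(L{\left(-11,7 \right)} + t{\left(4 \right)}\right) = - 100 \left(\left(7 - 11\right)^{2} + 4 \left(-4 + 4\right)\right) = - 100 \left(\left(-4\right)^{2} + 4 \cdot 0\right) = - 100 \left(16 + 0\right) = \left(-100\right) 16 = -1600$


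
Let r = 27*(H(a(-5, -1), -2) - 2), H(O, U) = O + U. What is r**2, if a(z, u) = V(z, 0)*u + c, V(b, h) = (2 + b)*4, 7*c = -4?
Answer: 1971216/49 ≈ 40229.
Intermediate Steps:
c = -4/7 (c = (1/7)*(-4) = -4/7 ≈ -0.57143)
V(b, h) = 8 + 4*b
a(z, u) = -4/7 + u*(8 + 4*z) (a(z, u) = (8 + 4*z)*u - 4/7 = u*(8 + 4*z) - 4/7 = -4/7 + u*(8 + 4*z))
r = 1404/7 (r = 27*(((-4/7 + 4*(-1)*(2 - 5)) - 2) - 2) = 27*(((-4/7 + 4*(-1)*(-3)) - 2) - 2) = 27*(((-4/7 + 12) - 2) - 2) = 27*((80/7 - 2) - 2) = 27*(66/7 - 2) = 27*(52/7) = 1404/7 ≈ 200.57)
r**2 = (1404/7)**2 = 1971216/49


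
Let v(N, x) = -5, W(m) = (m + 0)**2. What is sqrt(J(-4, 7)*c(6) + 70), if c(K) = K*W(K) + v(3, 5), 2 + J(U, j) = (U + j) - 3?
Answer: 4*I*sqrt(22) ≈ 18.762*I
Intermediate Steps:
W(m) = m**2
J(U, j) = -5 + U + j (J(U, j) = -2 + ((U + j) - 3) = -2 + (-3 + U + j) = -5 + U + j)
c(K) = -5 + K**3 (c(K) = K*K**2 - 5 = K**3 - 5 = -5 + K**3)
sqrt(J(-4, 7)*c(6) + 70) = sqrt((-5 - 4 + 7)*(-5 + 6**3) + 70) = sqrt(-2*(-5 + 216) + 70) = sqrt(-2*211 + 70) = sqrt(-422 + 70) = sqrt(-352) = 4*I*sqrt(22)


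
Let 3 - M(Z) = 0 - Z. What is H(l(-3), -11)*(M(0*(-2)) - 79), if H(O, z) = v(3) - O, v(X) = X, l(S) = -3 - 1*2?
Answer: -608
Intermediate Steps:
l(S) = -5 (l(S) = -3 - 2 = -5)
H(O, z) = 3 - O
M(Z) = 3 + Z (M(Z) = 3 - (0 - Z) = 3 - (-1)*Z = 3 + Z)
H(l(-3), -11)*(M(0*(-2)) - 79) = (3 - 1*(-5))*((3 + 0*(-2)) - 79) = (3 + 5)*((3 + 0) - 79) = 8*(3 - 79) = 8*(-76) = -608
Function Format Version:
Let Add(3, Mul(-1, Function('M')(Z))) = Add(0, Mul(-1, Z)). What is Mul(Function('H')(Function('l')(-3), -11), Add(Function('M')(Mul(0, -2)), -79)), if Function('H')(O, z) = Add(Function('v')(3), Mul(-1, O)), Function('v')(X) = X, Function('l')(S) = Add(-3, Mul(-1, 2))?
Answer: -608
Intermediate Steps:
Function('l')(S) = -5 (Function('l')(S) = Add(-3, -2) = -5)
Function('H')(O, z) = Add(3, Mul(-1, O))
Function('M')(Z) = Add(3, Z) (Function('M')(Z) = Add(3, Mul(-1, Add(0, Mul(-1, Z)))) = Add(3, Mul(-1, Mul(-1, Z))) = Add(3, Z))
Mul(Function('H')(Function('l')(-3), -11), Add(Function('M')(Mul(0, -2)), -79)) = Mul(Add(3, Mul(-1, -5)), Add(Add(3, Mul(0, -2)), -79)) = Mul(Add(3, 5), Add(Add(3, 0), -79)) = Mul(8, Add(3, -79)) = Mul(8, -76) = -608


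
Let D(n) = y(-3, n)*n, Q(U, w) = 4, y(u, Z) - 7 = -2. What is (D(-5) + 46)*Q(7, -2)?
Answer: 84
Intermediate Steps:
y(u, Z) = 5 (y(u, Z) = 7 - 2 = 5)
D(n) = 5*n
(D(-5) + 46)*Q(7, -2) = (5*(-5) + 46)*4 = (-25 + 46)*4 = 21*4 = 84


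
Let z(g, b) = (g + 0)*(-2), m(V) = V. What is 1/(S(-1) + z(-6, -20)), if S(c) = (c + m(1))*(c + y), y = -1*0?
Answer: 1/12 ≈ 0.083333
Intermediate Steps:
y = 0
z(g, b) = -2*g (z(g, b) = g*(-2) = -2*g)
S(c) = c*(1 + c) (S(c) = (c + 1)*(c + 0) = (1 + c)*c = c*(1 + c))
1/(S(-1) + z(-6, -20)) = 1/(-(1 - 1) - 2*(-6)) = 1/(-1*0 + 12) = 1/(0 + 12) = 1/12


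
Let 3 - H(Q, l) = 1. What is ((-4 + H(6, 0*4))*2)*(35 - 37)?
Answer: 8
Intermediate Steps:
H(Q, l) = 2 (H(Q, l) = 3 - 1*1 = 3 - 1 = 2)
((-4 + H(6, 0*4))*2)*(35 - 37) = ((-4 + 2)*2)*(35 - 37) = -2*2*(-2) = -4*(-2) = 8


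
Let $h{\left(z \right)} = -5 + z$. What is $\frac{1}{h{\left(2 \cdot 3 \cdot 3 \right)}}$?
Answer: $\frac{1}{13} \approx 0.076923$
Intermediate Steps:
$\frac{1}{h{\left(2 \cdot 3 \cdot 3 \right)}} = \frac{1}{-5 + 2 \cdot 3 \cdot 3} = \frac{1}{-5 + 6 \cdot 3} = \frac{1}{-5 + 18} = \frac{1}{13}$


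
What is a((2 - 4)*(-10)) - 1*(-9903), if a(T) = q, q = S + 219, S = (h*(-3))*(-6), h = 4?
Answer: 10194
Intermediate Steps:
S = 72 (S = (4*(-3))*(-6) = -12*(-6) = 72)
q = 291 (q = 72 + 219 = 291)
a(T) = 291
a((2 - 4)*(-10)) - 1*(-9903) = 291 - 1*(-9903) = 291 + 9903 = 10194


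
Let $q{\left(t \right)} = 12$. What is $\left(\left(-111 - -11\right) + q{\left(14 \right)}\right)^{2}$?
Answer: $7744$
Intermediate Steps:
$\left(\left(-111 - -11\right) + q{\left(14 \right)}\right)^{2} = \left(\left(-111 - -11\right) + 12\right)^{2} = \left(\left(-111 + 11\right) + 12\right)^{2} = \left(-100 + 12\right)^{2} = \left(-88\right)^{2} = 7744$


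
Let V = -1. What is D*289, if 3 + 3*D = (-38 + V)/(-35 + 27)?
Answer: 1445/8 ≈ 180.63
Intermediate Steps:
D = 5/8 (D = -1 + ((-38 - 1)/(-35 + 27))/3 = -1 + (-39/(-8))/3 = -1 + (-39*(-⅛))/3 = -1 + (⅓)*(39/8) = -1 + 13/8 = 5/8 ≈ 0.62500)
D*289 = (5/8)*289 = 1445/8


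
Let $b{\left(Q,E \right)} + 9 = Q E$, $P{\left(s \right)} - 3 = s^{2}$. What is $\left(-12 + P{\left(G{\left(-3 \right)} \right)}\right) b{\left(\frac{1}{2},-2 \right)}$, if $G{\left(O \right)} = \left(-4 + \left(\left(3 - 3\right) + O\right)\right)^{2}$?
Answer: $-23920$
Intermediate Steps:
$G{\left(O \right)} = \left(-4 + O\right)^{2}$ ($G{\left(O \right)} = \left(-4 + \left(0 + O\right)\right)^{2} = \left(-4 + O\right)^{2}$)
$P{\left(s \right)} = 3 + s^{2}$
$b{\left(Q,E \right)} = -9 + E Q$ ($b{\left(Q,E \right)} = -9 + Q E = -9 + E Q$)
$\left(-12 + P{\left(G{\left(-3 \right)} \right)}\right) b{\left(\frac{1}{2},-2 \right)} = \left(-12 + \left(3 + \left(\left(-4 - 3\right)^{2}\right)^{2}\right)\right) \left(-9 - \frac{2}{2}\right) = \left(-12 + \left(3 + \left(\left(-7\right)^{2}\right)^{2}\right)\right) \left(-9 - 1\right) = \left(-12 + \left(3 + 49^{2}\right)\right) \left(-9 - 1\right) = \left(-12 + \left(3 + 2401\right)\right) \left(-10\right) = \left(-12 + 2404\right) \left(-10\right) = 2392 \left(-10\right) = -23920$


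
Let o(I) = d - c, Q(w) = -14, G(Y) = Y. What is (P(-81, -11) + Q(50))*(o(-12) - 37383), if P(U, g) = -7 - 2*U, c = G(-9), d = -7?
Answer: -5270721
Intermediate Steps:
c = -9
o(I) = 2 (o(I) = -7 - 1*(-9) = -7 + 9 = 2)
(P(-81, -11) + Q(50))*(o(-12) - 37383) = ((-7 - 2*(-81)) - 14)*(2 - 37383) = ((-7 + 162) - 14)*(-37381) = (155 - 14)*(-37381) = 141*(-37381) = -5270721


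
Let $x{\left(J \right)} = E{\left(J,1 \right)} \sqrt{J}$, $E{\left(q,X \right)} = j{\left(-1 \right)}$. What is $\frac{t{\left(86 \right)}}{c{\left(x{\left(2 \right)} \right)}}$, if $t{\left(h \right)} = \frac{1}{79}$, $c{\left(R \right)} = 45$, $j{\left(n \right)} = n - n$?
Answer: $\frac{1}{3555} \approx 0.00028129$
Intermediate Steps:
$j{\left(n \right)} = 0$
$E{\left(q,X \right)} = 0$
$x{\left(J \right)} = 0$ ($x{\left(J \right)} = 0 \sqrt{J} = 0$)
$t{\left(h \right)} = \frac{1}{79}$
$\frac{t{\left(86 \right)}}{c{\left(x{\left(2 \right)} \right)}} = \frac{1}{79 \cdot 45} = \frac{1}{79} \cdot \frac{1}{45} = \frac{1}{3555}$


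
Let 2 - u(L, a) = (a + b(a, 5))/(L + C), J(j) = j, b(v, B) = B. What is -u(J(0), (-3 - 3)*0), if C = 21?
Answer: -37/21 ≈ -1.7619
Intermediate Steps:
u(L, a) = 2 - (5 + a)/(21 + L) (u(L, a) = 2 - (a + 5)/(L + 21) = 2 - (5 + a)/(21 + L))
-u(J(0), (-3 - 3)*0) = -(37 - (-3 - 3)*0 + 2*0)/(21 + 0) = -(37 - (-6)*0 + 0)/21 = -(37 - 1*0 + 0)/21 = -(37 + 0 + 0)/21 = -37/21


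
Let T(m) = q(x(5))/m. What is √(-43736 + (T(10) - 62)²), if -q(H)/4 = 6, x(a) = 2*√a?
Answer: 2*I*√247429/5 ≈ 198.97*I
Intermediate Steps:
q(H) = -24 (q(H) = -4*6 = -24)
T(m) = -24/m
√(-43736 + (T(10) - 62)²) = √(-43736 + (-24/10 - 62)²) = √(-43736 + (-24*⅒ - 62)²) = √(-43736 + (-12/5 - 62)²) = √(-43736 + (-322/5)²) = √(-43736 + 103684/25) = √(-989716/25) = 2*I*√247429/5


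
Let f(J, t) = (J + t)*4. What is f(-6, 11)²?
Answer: 400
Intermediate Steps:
f(J, t) = 4*J + 4*t
f(-6, 11)² = (4*(-6) + 4*11)² = (-24 + 44)² = 20² = 400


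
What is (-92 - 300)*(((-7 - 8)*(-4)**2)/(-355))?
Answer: -18816/71 ≈ -265.01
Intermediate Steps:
(-92 - 300)*(((-7 - 8)*(-4)**2)/(-355)) = -392*(-15*16)*(-1)/355 = -(-94080)*(-1)/355 = -392*48/71 = -18816/71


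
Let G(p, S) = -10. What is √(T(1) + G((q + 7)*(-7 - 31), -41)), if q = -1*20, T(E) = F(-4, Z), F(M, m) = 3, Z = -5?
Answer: I*√7 ≈ 2.6458*I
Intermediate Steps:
T(E) = 3
q = -20
√(T(1) + G((q + 7)*(-7 - 31), -41)) = √(3 - 10) = √(-7) = I*√7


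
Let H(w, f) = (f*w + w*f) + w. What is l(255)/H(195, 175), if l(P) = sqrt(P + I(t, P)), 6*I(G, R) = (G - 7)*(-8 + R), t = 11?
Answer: sqrt(3777)/205335 ≈ 0.00029930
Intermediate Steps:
H(w, f) = w + 2*f*w (H(w, f) = (f*w + f*w) + w = 2*f*w + w = w + 2*f*w)
I(G, R) = (-8 + R)*(-7 + G)/6 (I(G, R) = ((G - 7)*(-8 + R))/6 = ((-7 + G)*(-8 + R))/6 = ((-8 + R)*(-7 + G))/6 = (-8 + R)*(-7 + G)/6)
l(P) = sqrt(-16/3 + 5*P/3) (l(P) = sqrt(P + (28/3 - 7*P/6 - 4/3*11 + (1/6)*11*P)) = sqrt(P + (28/3 - 7*P/6 - 44/3 + 11*P/6)) = sqrt(P + (-16/3 + 2*P/3)) = sqrt(-16/3 + 5*P/3))
l(255)/H(195, 175) = (sqrt(-48 + 15*255)/3)/((195*(1 + 2*175))) = (sqrt(-48 + 3825)/3)/((195*(1 + 350))) = (sqrt(3777)/3)/((195*351)) = (sqrt(3777)/3)/68445 = (sqrt(3777)/3)*(1/68445) = sqrt(3777)/205335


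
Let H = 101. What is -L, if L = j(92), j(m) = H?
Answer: -101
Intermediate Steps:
j(m) = 101
L = 101
-L = -1*101 = -101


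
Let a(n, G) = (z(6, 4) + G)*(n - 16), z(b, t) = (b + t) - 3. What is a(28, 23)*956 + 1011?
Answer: 345171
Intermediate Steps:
z(b, t) = -3 + b + t
a(n, G) = (-16 + n)*(7 + G) (a(n, G) = ((-3 + 6 + 4) + G)*(n - 16) = (7 + G)*(-16 + n) = (-16 + n)*(7 + G))
a(28, 23)*956 + 1011 = (-112 - 16*23 + 7*28 + 23*28)*956 + 1011 = (-112 - 368 + 196 + 644)*956 + 1011 = 360*956 + 1011 = 344160 + 1011 = 345171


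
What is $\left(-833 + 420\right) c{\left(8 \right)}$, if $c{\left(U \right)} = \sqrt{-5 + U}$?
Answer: $- 413 \sqrt{3} \approx -715.34$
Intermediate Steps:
$\left(-833 + 420\right) c{\left(8 \right)} = \left(-833 + 420\right) \sqrt{-5 + 8} = - 413 \sqrt{3}$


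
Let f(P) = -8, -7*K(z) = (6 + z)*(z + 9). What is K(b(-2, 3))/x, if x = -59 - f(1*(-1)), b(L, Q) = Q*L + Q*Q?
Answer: 36/119 ≈ 0.30252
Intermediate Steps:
b(L, Q) = Q² + L*Q (b(L, Q) = L*Q + Q² = Q² + L*Q)
K(z) = -(6 + z)*(9 + z)/7 (K(z) = -(6 + z)*(z + 9)/7 = -(6 + z)*(9 + z)/7)
x = -51 (x = -59 - 1*(-8) = -59 + 8 = -51)
K(b(-2, 3))/x = (-54/7 - 45*(-2 + 3)/7 - 9*(-2 + 3)²/7)/(-51) = (-54/7 - 45/7 - (3*1)²/7)*(-1/51) = (-54/7 - 15/7*3 - ⅐*3²)*(-1/51) = (-54/7 - 45/7 - ⅐*9)*(-1/51) = (-54/7 - 45/7 - 9/7)*(-1/51) = -108/7*(-1/51) = 36/119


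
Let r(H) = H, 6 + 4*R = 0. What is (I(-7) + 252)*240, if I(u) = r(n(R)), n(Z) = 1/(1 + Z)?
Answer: 60000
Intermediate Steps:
R = -3/2 (R = -3/2 + (¼)*0 = -3/2 + 0 = -3/2 ≈ -1.5000)
I(u) = -2 (I(u) = 1/(1 - 3/2) = 1/(-½) = -2)
(I(-7) + 252)*240 = (-2 + 252)*240 = 250*240 = 60000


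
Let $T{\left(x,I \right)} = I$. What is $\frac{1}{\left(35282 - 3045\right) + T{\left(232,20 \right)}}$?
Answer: $\frac{1}{32257} \approx 3.1001 \cdot 10^{-5}$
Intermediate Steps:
$\frac{1}{\left(35282 - 3045\right) + T{\left(232,20 \right)}} = \frac{1}{\left(35282 - 3045\right) + 20} = \frac{1}{32237 + 20} = \frac{1}{32257}$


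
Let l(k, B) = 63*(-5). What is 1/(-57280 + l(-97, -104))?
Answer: -1/57595 ≈ -1.7363e-5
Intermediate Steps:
l(k, B) = -315
1/(-57280 + l(-97, -104)) = 1/(-57280 - 315) = 1/(-57595) = -1/57595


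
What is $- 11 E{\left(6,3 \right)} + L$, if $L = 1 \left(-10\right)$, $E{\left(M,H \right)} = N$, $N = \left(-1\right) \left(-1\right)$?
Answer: $-21$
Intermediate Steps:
$N = 1$
$E{\left(M,H \right)} = 1$
$L = -10$
$- 11 E{\left(6,3 \right)} + L = \left(-11\right) 1 - 10 = -11 - 10 = -21$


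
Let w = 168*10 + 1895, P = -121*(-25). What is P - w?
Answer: -550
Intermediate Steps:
P = 3025
w = 3575 (w = 1680 + 1895 = 3575)
P - w = 3025 - 1*3575 = 3025 - 3575 = -550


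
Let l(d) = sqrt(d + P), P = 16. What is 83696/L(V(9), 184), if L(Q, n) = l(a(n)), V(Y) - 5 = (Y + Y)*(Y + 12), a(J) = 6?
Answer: 41848*sqrt(22)/11 ≈ 17844.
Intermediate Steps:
V(Y) = 5 + 2*Y*(12 + Y) (V(Y) = 5 + (Y + Y)*(Y + 12) = 5 + (2*Y)*(12 + Y) = 5 + 2*Y*(12 + Y))
l(d) = sqrt(16 + d) (l(d) = sqrt(d + 16) = sqrt(16 + d))
L(Q, n) = sqrt(22) (L(Q, n) = sqrt(16 + 6) = sqrt(22))
83696/L(V(9), 184) = 83696/(sqrt(22)) = 83696*(sqrt(22)/22) = 41848*sqrt(22)/11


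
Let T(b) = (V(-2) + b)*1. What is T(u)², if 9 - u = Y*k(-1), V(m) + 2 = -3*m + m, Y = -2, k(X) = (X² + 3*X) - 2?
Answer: 9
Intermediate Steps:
k(X) = -2 + X² + 3*X
V(m) = -2 - 2*m (V(m) = -2 + (-3*m + m) = -2 - 2*m)
u = 1 (u = 9 - (-2)*(-2 + (-1)² + 3*(-1)) = 9 - (-2)*(-2 + 1 - 3) = 9 - (-2)*(-4) = 9 - 1*8 = 9 - 8 = 1)
T(b) = 2 + b (T(b) = ((-2 - 2*(-2)) + b)*1 = ((-2 + 4) + b)*1 = (2 + b)*1 = 2 + b)
T(u)² = (2 + 1)² = 3² = 9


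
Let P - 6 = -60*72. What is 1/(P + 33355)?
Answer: 1/29041 ≈ 3.4434e-5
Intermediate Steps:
P = -4314 (P = 6 - 60*72 = 6 - 4320 = -4314)
1/(P + 33355) = 1/(-4314 + 33355) = 1/29041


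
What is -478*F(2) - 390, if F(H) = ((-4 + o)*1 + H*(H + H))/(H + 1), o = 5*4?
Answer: -4214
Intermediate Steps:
o = 20
F(H) = (16 + 2*H²)/(1 + H) (F(H) = ((-4 + 20)*1 + H*(H + H))/(H + 1) = (16*1 + H*(2*H))/(1 + H) = (16 + 2*H²)/(1 + H))
-478*F(2) - 390 = -956*(8 + 2²)/(1 + 2) - 390 = -956*(8 + 4)/3 - 390 = -956*12/3 - 390 = -478*8 - 390 = -3824 - 390 = -4214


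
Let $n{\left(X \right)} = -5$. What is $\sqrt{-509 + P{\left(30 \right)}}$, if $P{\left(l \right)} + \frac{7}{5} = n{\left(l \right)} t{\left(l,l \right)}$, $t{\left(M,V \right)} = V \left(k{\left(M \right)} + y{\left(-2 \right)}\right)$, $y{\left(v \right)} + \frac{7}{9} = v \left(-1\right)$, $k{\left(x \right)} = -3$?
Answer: $\frac{2 i \sqrt{13710}}{15} \approx 15.612 i$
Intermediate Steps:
$y{\left(v \right)} = - \frac{7}{9} - v$ ($y{\left(v \right)} = - \frac{7}{9} + v \left(-1\right) = - \frac{7}{9} - v$)
$t{\left(M,V \right)} = - \frac{16 V}{9}$ ($t{\left(M,V \right)} = V \left(-3 - - \frac{11}{9}\right) = V \left(-3 + \left(- \frac{7}{9} + 2\right)\right) = V \left(-3 + \frac{11}{9}\right) = V \left(- \frac{16}{9}\right) = - \frac{16 V}{9}$)
$P{\left(l \right)} = - \frac{7}{5} + \frac{80 l}{9}$ ($P{\left(l \right)} = - \frac{7}{5} - 5 \left(- \frac{16 l}{9}\right) = - \frac{7}{5} + \frac{80 l}{9}$)
$\sqrt{-509 + P{\left(30 \right)}} = \sqrt{-509 + \left(- \frac{7}{5} + \frac{80}{9} \cdot 30\right)} = \sqrt{-509 + \left(- \frac{7}{5} + \frac{800}{3}\right)} = \sqrt{-509 + \frac{3979}{15}} = \sqrt{- \frac{3656}{15}} = \frac{2 i \sqrt{13710}}{15}$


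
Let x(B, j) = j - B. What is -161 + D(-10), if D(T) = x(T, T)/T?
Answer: -161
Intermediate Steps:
D(T) = 0 (D(T) = (T - T)/T = 0/T = 0)
-161 + D(-10) = -161 + 0 = -161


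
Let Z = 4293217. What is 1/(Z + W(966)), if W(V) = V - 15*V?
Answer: 1/4279693 ≈ 2.3366e-7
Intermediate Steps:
W(V) = -14*V
1/(Z + W(966)) = 1/(4293217 - 14*966) = 1/(4293217 - 13524) = 1/4279693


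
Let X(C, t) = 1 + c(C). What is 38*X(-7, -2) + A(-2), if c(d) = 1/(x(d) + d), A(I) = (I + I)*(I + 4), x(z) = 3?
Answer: 41/2 ≈ 20.500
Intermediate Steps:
A(I) = 2*I*(4 + I) (A(I) = (2*I)*(4 + I) = 2*I*(4 + I))
c(d) = 1/(3 + d)
X(C, t) = 1 + 1/(3 + C)
38*X(-7, -2) + A(-2) = 38*((4 - 7)/(3 - 7)) + 2*(-2)*(4 - 2) = 38*(-3/(-4)) + 2*(-2)*2 = 38*(-¼*(-3)) - 8 = 38*(¾) - 8 = 57/2 - 8 = 41/2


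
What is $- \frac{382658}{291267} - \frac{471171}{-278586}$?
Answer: $\frac{126063383}{333921434} \approx 0.37752$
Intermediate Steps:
$- \frac{382658}{291267} - \frac{471171}{-278586} = \left(-382658\right) \frac{1}{291267} - - \frac{157057}{92862} = - \frac{382658}{291267} + \frac{157057}{92862} = \frac{126063383}{333921434}$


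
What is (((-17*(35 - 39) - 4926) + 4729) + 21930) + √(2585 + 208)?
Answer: 21801 + 7*√57 ≈ 21854.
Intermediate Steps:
(((-17*(35 - 39) - 4926) + 4729) + 21930) + √(2585 + 208) = (((-17*(-4) - 4926) + 4729) + 21930) + √2793 = (((68 - 4926) + 4729) + 21930) + 7*√57 = ((-4858 + 4729) + 21930) + 7*√57 = (-129 + 21930) + 7*√57 = 21801 + 7*√57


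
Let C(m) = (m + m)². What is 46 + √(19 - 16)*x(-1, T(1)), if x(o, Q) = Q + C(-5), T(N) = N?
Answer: 46 + 101*√3 ≈ 220.94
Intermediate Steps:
C(m) = 4*m² (C(m) = (2*m)² = 4*m²)
x(o, Q) = 100 + Q (x(o, Q) = Q + 4*(-5)² = Q + 4*25 = Q + 100 = 100 + Q)
46 + √(19 - 16)*x(-1, T(1)) = 46 + √(19 - 16)*(100 + 1) = 46 + √3*101 = 46 + 101*√3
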